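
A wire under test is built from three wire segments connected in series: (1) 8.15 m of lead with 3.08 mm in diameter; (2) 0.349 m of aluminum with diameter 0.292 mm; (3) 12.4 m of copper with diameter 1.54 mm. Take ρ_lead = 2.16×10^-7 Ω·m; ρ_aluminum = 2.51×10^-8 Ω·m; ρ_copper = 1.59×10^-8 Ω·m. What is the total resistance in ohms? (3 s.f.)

0.473 Ω

Seg 1: A = π(d/2)² = π(1.5400e-03 m)² = 7.451e-06 m²
R_1 = (2.16×10^-7)(8.15)/(7.451e-06) = 0.2363 Ω
Seg 2: A = π(d/2)² = π(1.4600e-04 m)² = 6.697e-08 m²
R_2 = (2.51×10^-8)(0.349)/(6.697e-08) = 0.1308 Ω
Seg 3: A = π(d/2)² = π(7.7000e-04 m)² = 1.863e-06 m²
R_3 = (1.59×10^-8)(12.4)/(1.863e-06) = 0.1058 Ω
R_total = R_1 + R_2 + R_3 = 0.473 Ω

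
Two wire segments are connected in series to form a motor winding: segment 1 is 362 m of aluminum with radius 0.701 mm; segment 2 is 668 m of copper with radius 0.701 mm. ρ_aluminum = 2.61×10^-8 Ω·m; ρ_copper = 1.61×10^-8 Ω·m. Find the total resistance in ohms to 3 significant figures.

Segment 1: A = πr² = π(7.0100e-04 m)² = 1.544e-06 m²
R₁ = ρL/A = (2.61×10^-8)(362)/(1.544e-06) = 6.12 Ω
R₂ = (1.61×10^-8)(668)/(1.544e-06) = 6.967 Ω
R = R₁ + R₂ = 13.1 Ω

13.1 Ω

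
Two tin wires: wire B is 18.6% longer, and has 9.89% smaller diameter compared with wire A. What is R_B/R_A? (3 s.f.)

1.46

R ∝ L/d², so R_B/R_A = (1 + 18.6/100) × (1 − 9.89/100)⁻²
= 1.186 × 1.232 = 1.46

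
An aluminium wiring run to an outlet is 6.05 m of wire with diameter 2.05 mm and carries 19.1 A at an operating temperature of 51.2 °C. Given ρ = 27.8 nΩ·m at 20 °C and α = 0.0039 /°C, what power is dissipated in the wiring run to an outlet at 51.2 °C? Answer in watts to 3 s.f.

20.9 W

ρ = 27.8 nΩ·m = 2.78×10^-8 Ω·m
A = π(d/2)² = π(1.0250e-03 m)² = 3.301e-06 m²
R₍20₎ = ρL/A = (2.78×10^-8)(6.05)/(3.301e-06) = 0.05096 Ω
R₍51.2₎ = R₍20₎(1 + αΔT) = 0.05096 × (1 + 0.0039×31.2) = 0.05716 Ω
P = I²R = (19.1)² × 0.05716 = 20.9 W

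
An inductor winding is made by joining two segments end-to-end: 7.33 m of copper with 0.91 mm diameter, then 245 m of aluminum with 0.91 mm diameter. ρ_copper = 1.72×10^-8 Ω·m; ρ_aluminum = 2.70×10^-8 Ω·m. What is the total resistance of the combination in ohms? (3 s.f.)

Segment 1: A = π(d/2)² = π(4.5500e-04 m)² = 6.504e-07 m²
R₁ = ρL/A = (1.72×10^-8)(7.33)/(6.504e-07) = 0.1938 Ω
R₂ = (2.70×10^-8)(245)/(6.504e-07) = 10.17 Ω
R = R₁ + R₂ = 10.4 Ω

10.4 Ω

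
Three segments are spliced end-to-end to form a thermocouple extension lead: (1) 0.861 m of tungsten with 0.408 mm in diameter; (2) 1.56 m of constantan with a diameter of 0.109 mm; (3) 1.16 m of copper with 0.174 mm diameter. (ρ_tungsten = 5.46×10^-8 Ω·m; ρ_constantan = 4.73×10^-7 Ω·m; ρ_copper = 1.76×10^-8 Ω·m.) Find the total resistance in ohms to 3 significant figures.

Seg 1: A = π(d/2)² = π(2.0400e-04 m)² = 1.307e-07 m²
R_1 = (5.46×10^-8)(0.861)/(1.307e-07) = 0.3596 Ω
Seg 2: A = π(d/2)² = π(5.4500e-05 m)² = 9.331e-09 m²
R_2 = (4.73×10^-7)(1.56)/(9.331e-09) = 79.08 Ω
Seg 3: A = π(d/2)² = π(8.7000e-05 m)² = 2.378e-08 m²
R_3 = (1.76×10^-8)(1.16)/(2.378e-08) = 0.8586 Ω
R_total = R_1 + R_2 + R_3 = 80.3 Ω

80.3 Ω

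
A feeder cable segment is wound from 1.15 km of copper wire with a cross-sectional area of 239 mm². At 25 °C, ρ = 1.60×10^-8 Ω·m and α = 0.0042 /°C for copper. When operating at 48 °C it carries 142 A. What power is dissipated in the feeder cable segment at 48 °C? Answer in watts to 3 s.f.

1700 W

A = 239 mm² = 2.390e-04 m²
R₍25₎ = ρL/A = (1.60×10^-8)(1150)/(2.390e-04) = 0.07699 Ω
R₍48₎ = R₍25₎(1 + αΔT) = 0.07699 × (1 + 0.0042×23) = 0.08442 Ω
P = I²R = (142)² × 0.08442 = 1700 W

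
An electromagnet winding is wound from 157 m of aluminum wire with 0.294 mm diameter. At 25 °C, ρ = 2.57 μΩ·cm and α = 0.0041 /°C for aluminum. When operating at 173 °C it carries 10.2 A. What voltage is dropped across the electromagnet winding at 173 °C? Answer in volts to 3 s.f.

ρ = 2.57 μΩ·cm = 2.57×10^-8 Ω·m
A = π(d/2)² = π(1.4700e-04 m)² = 6.789e-08 m²
R₍25₎ = ρL/A = (2.57×10^-8)(157)/(6.789e-08) = 59.44 Ω
R₍173₎ = R₍25₎(1 + αΔT) = 59.44 × (1 + 0.0041×148) = 95.5 Ω
V = IR = 10.2 × 95.5 = 974 V

974 V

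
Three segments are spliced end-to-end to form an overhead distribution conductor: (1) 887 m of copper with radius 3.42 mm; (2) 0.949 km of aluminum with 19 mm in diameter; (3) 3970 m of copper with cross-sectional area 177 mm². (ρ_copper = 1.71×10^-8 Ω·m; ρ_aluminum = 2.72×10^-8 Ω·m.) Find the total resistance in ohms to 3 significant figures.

Seg 1: A = πr² = π(3.4200e-03 m)² = 3.675e-05 m²
R_1 = (1.71×10^-8)(887)/(3.675e-05) = 0.4128 Ω
Seg 2: A = π(d/2)² = π(9.5000e-03 m)² = 2.835e-04 m²
R_2 = (2.72×10^-8)(949)/(2.835e-04) = 0.09104 Ω
Seg 3: A = 177 mm² = 1.770e-04 m²
R_3 = (1.71×10^-8)(3970)/(1.770e-04) = 0.3835 Ω
R_total = R_1 + R_2 + R_3 = 0.887 Ω

0.887 Ω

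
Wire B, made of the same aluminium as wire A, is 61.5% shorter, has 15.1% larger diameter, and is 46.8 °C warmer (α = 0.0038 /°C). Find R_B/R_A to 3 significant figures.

0.342

R ∝ ρL/d² with ρ ∝ (1+αΔT), so R_B/R_A = (1 − 61.5/100) × (1 + 15.1/100)⁻² × (1 + 0.0038×46.8)
= 0.385 × 0.7548 × 1.178 = 0.342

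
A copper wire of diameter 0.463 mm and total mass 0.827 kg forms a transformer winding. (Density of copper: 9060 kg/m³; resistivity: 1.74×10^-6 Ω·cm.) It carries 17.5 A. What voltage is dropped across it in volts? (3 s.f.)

ρ = 1.74×10^-6 Ω·cm = 1.74×10^-8 Ω·m
A = π(d/2)² = π(2.3150e-04 m)² = 1.6837e-07 m²
L = m/(density·A) = 0.827/(9060×1.6837e-07) = 542.2 m
R = ρL/A = (1.74×10^-8)(542.2)/(1.6837e-07) = 56.03 Ω
V = IR = 17.5 × 56.03 = 981 V

981 V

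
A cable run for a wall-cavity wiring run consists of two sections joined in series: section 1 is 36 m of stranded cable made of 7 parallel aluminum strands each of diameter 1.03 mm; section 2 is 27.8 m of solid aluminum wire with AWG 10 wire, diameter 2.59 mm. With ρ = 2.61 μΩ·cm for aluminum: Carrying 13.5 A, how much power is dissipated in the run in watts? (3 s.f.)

ρ = 2.61 μΩ·cm = 2.61×10^-8 Ω·m
Section 1: A_strand = π(5.1500e-04)² = 8.332e-07 m²; R₁ = ρL/(N·A_s) = (2.61×10^-8)(36)/(7×8.332e-07) = 0.1611 Ω
Section 2: A = π(2.59/2 mm)² = π(1.2950e-03 m)² = 5.269e-06 m²
R₂ = (2.61×10^-8)(27.8)/(5.269e-06) = 0.1377 Ω
R = R₁ + R₂ = 0.2988 Ω
P = I²R = (13.5)² × 0.2988 = 54.5 W

54.5 W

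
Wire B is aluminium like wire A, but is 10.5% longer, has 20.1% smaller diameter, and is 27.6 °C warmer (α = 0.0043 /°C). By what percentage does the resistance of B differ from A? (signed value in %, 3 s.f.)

R ∝ ρL/d² with ρ ∝ (1+αΔT), so R_B/R_A = (1 + 10.5/100) × (1 − 20.1/100)⁻² × (1 + 0.0043×27.6)
= 1.105 × 1.566 × 1.119 = 1.936
(R_B − R_A)/R_A = 1.936 − 1 = 93.6%

93.6%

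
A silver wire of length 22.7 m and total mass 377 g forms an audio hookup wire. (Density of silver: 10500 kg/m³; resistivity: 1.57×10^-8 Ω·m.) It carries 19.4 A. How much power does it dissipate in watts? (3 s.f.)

84.8 W

A = m/(density·L) = 0.377/(10500×22.7) = 1.5817e-06 m²
R = ρL/A = (1.57×10^-8)(22.7)/(1.5817e-06) = 0.2253 Ω
P = I²R = (19.4)² × 0.2253 = 84.8 W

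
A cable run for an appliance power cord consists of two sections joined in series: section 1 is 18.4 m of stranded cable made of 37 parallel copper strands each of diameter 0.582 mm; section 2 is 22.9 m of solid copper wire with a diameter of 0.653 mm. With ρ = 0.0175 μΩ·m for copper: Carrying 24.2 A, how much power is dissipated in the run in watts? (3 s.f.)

ρ = 0.0175 μΩ·m = 1.75×10^-8 Ω·m
Section 1: A_strand = π(2.9100e-04)² = 2.660e-07 m²; R₁ = ρL/(N·A_s) = (1.75×10^-8)(18.4)/(37×2.660e-07) = 0.03271 Ω
Section 2: A = π(d/2)² = π(3.2650e-04 m)² = 3.349e-07 m²
R₂ = (1.75×10^-8)(22.9)/(3.349e-07) = 1.197 Ω
R = R₁ + R₂ = 1.229 Ω
P = I²R = (24.2)² × 1.229 = 720 W

720 W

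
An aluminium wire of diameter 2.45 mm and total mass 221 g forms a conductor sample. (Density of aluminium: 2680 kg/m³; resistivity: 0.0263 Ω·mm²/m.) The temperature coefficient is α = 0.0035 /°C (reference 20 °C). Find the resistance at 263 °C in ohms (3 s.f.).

ρ = 0.0263 Ω·mm²/m = 2.63×10^-8 Ω·m
A = π(d/2)² = π(1.2250e-03 m)² = 4.7144e-06 m²
L = m/(density·A) = 0.221/(2680×4.7144e-06) = 17.49 m
R = ρL/A = (2.63×10^-8)(17.49)/(4.7144e-06) = 0.09758 Ω
R(263 °C) = 0.09758 × (1 + 0.0035×243) = 0.181 Ω

0.181 Ω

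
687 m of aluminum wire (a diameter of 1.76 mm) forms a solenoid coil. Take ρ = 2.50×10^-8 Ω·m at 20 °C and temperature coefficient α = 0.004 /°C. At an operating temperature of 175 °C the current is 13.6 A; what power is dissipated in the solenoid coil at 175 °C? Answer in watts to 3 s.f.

2120 W

A = π(d/2)² = π(8.8000e-04 m)² = 2.433e-06 m²
R₍20₎ = ρL/A = (2.50×10^-8)(687)/(2.433e-06) = 7.06 Ω
R₍175₎ = R₍20₎(1 + αΔT) = 7.06 × (1 + 0.004×155) = 11.44 Ω
P = I²R = (13.6)² × 11.44 = 2120 W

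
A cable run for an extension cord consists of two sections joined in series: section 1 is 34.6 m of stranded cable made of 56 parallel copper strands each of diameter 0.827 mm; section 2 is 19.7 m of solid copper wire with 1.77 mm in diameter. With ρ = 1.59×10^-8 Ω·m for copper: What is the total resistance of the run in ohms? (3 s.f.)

0.146 Ω

Section 1: A_strand = π(4.1350e-04)² = 5.372e-07 m²; R₁ = ρL/(N·A_s) = (1.59×10^-8)(34.6)/(56×5.372e-07) = 0.01829 Ω
Section 2: A = π(d/2)² = π(8.8500e-04 m)² = 2.461e-06 m²
R₂ = (1.59×10^-8)(19.7)/(2.461e-06) = 0.1273 Ω
R = R₁ + R₂ = 0.146 Ω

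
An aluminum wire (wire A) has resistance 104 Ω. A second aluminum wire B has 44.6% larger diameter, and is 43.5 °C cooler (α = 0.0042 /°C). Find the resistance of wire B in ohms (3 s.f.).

R ∝ ρL/d² with ρ ∝ (1+αΔT), so R_B/R_A = (1 + 44.6/100)⁻² × (1 − 0.0042×43.5)
= 0.4783 × 0.8173 = 0.3909
R_B = 0.3909 × 104 = 40.7 Ω

40.7 Ω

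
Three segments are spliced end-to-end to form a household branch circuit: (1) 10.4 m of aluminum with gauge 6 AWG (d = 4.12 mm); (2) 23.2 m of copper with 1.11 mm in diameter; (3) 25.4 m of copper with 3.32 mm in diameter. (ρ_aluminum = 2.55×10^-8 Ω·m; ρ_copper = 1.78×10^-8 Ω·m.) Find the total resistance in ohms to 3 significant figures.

Seg 1: A = π(4.12/2 mm)² = π(2.0600e-03 m)² = 1.333e-05 m²
R_1 = (2.55×10^-8)(10.4)/(1.333e-05) = 0.01989 Ω
Seg 2: A = π(d/2)² = π(5.5500e-04 m)² = 9.677e-07 m²
R_2 = (1.78×10^-8)(23.2)/(9.677e-07) = 0.4267 Ω
Seg 3: A = π(d/2)² = π(1.6600e-03 m)² = 8.657e-06 m²
R_3 = (1.78×10^-8)(25.4)/(8.657e-06) = 0.05223 Ω
R_total = R_1 + R_2 + R_3 = 0.499 Ω

0.499 Ω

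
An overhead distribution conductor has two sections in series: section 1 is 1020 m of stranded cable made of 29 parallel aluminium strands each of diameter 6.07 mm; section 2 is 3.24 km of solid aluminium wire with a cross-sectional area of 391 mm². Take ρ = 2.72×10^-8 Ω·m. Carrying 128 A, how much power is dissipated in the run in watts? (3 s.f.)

4230 W

Section 1: A_strand = π(3.0350e-03)² = 2.894e-05 m²; R₁ = ρL/(N·A_s) = (2.72×10^-8)(1020)/(29×2.894e-05) = 0.03306 Ω
Section 2: A = 391 mm² = 3.910e-04 m²
R₂ = (2.72×10^-8)(3240)/(3.910e-04) = 0.2254 Ω
R = R₁ + R₂ = 0.2585 Ω
P = I²R = (128)² × 0.2585 = 4230 W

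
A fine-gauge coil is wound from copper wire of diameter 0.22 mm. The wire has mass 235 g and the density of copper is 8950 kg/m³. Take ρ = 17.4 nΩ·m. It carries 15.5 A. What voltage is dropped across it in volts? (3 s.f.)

4900 V

ρ = 17.4 nΩ·m = 1.74×10^-8 Ω·m
A = π(d/2)² = π(1.1000e-04 m)² = 3.8013e-08 m²
L = m/(density·A) = 0.235/(8950×3.8013e-08) = 690.7 m
R = ρL/A = (1.74×10^-8)(690.7)/(3.8013e-08) = 316.2 Ω
V = IR = 15.5 × 316.2 = 4900 V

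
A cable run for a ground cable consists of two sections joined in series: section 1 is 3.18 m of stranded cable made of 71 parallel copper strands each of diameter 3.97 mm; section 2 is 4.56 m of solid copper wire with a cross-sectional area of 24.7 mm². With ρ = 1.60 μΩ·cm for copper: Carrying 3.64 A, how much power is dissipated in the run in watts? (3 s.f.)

ρ = 1.60 μΩ·cm = 1.60×10^-8 Ω·m
Section 1: A_strand = π(1.9850e-03)² = 1.238e-05 m²; R₁ = ρL/(N·A_s) = (1.60×10^-8)(3.18)/(71×1.238e-05) = 5.789×10^-5 Ω
Section 2: A = 24.7 mm² = 2.470e-05 m²
R₂ = (1.60×10^-8)(4.56)/(2.470e-05) = 0.002954 Ω
R = R₁ + R₂ = 0.003012 Ω
P = I²R = (3.64)² × 0.003012 = 0.0399 W

0.0399 W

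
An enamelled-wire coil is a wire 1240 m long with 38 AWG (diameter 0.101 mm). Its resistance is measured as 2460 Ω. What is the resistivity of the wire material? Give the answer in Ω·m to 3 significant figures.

1.59×10^-8 Ω·m

A = π(0.101/2 mm)² = π(5.0500e-05 m)² = 8.012e-09 m²
ρ = RA/L = (2460)(8.012e-09)/(1240) = 1.59×10^-8 Ω·m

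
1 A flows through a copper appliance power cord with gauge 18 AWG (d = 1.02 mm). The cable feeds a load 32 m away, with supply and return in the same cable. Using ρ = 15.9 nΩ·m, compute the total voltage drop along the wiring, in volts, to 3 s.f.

1.25 V

ρ = 15.9 nΩ·m = 1.59×10^-8 Ω·m
A = π(1.02/2 mm)² = π(5.1000e-04 m)² = 8.171e-07 m²
Total conductor length (both ways) L = 2 × 32 = 64 m
R = ρL/A = (1.59×10^-8)(64)/(8.171e-07) = 1.245 Ω
V = IR = 1 × 1.245 = 1.25 V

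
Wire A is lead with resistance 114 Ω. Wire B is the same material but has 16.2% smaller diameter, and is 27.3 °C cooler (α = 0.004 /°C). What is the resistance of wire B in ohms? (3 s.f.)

R ∝ ρL/d² with ρ ∝ (1+αΔT), so R_B/R_A = (1 − 16.2/100)⁻² × (1 − 0.004×27.3)
= 1.424 × 0.8908 = 1.268
R_B = 1.268 × 114 = 145 Ω

145 Ω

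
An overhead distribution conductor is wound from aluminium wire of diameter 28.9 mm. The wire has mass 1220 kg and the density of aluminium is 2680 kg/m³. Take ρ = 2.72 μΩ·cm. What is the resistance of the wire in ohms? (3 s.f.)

ρ = 2.72 μΩ·cm = 2.72×10^-8 Ω·m
A = π(d/2)² = π(1.4450e-02 m)² = 6.5597e-04 m²
L = m/(density·A) = 1220/(2680×6.5597e-04) = 694 m
R = ρL/A = (2.72×10^-8)(694)/(6.5597e-04) = 0.0288 Ω

0.0288 Ω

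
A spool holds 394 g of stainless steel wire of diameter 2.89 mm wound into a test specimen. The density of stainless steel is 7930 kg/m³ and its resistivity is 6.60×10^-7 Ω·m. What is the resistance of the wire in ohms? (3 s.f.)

A = π(d/2)² = π(1.4450e-03 m)² = 6.5597e-06 m²
L = m/(density·A) = 0.394/(7930×6.5597e-06) = 7.574 m
R = ρL/A = (6.60×10^-7)(7.574)/(6.5597e-06) = 0.762 Ω

0.762 Ω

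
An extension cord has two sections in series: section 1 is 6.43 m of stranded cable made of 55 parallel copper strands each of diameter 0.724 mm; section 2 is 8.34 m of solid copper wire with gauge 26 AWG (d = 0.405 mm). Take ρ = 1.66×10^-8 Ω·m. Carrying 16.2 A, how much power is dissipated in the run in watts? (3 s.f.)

Section 1: A_strand = π(3.6200e-04)² = 4.117e-07 m²; R₁ = ρL/(N·A_s) = (1.66×10^-8)(6.43)/(55×4.117e-07) = 0.004714 Ω
Section 2: A = π(0.405/2 mm)² = π(2.0250e-04 m)² = 1.288e-07 m²
R₂ = (1.66×10^-8)(8.34)/(1.288e-07) = 1.075 Ω
R = R₁ + R₂ = 1.079 Ω
P = I²R = (16.2)² × 1.079 = 283 W

283 W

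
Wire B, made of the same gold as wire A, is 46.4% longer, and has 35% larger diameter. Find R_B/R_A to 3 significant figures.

0.803

R ∝ L/d², so R_B/R_A = (1 + 46.4/100) × (1 + 35/100)⁻²
= 1.464 × 0.5487 = 0.803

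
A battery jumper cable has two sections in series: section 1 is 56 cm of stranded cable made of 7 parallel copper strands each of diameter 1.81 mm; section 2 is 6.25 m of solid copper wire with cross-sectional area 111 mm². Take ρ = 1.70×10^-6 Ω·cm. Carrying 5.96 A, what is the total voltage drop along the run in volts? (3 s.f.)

ρ = 1.70×10^-6 Ω·cm = 1.70×10^-8 Ω·m
Section 1: A_strand = π(9.0500e-04)² = 2.573e-06 m²; R₁ = ρL/(N·A_s) = (1.70×10^-8)(0.56)/(7×2.573e-06) = 5.286×10^-4 Ω
Section 2: A = 111 mm² = 1.110e-04 m²
R₂ = (1.70×10^-8)(6.25)/(1.110e-04) = 9.572×10^-4 Ω
R = R₁ + R₂ = 0.001486 Ω
V = IR = 5.96 × 0.001486 = 0.00886 V

0.00886 V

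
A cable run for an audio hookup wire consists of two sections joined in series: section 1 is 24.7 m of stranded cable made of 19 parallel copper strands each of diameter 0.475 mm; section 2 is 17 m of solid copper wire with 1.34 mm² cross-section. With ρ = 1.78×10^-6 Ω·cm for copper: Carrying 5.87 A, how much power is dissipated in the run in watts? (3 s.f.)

12.3 W

ρ = 1.78×10^-6 Ω·cm = 1.78×10^-8 Ω·m
Section 1: A_strand = π(2.3750e-04)² = 1.772e-07 m²; R₁ = ρL/(N·A_s) = (1.78×10^-8)(24.7)/(19×1.772e-07) = 0.1306 Ω
Section 2: A = 1.34 mm² = 1.340e-06 m²
R₂ = (1.78×10^-8)(17)/(1.340e-06) = 0.2258 Ω
R = R₁ + R₂ = 0.3564 Ω
P = I²R = (5.87)² × 0.3564 = 12.3 W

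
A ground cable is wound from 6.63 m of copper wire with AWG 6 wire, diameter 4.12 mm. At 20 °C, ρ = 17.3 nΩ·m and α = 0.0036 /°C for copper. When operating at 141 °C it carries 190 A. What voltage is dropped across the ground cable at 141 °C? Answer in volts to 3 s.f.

2.35 V

ρ = 17.3 nΩ·m = 1.73×10^-8 Ω·m
A = π(4.12/2 mm)² = π(2.0600e-03 m)² = 1.333e-05 m²
R₍20₎ = ρL/A = (1.73×10^-8)(6.63)/(1.333e-05) = 0.008604 Ω
R₍141₎ = R₍20₎(1 + αΔT) = 0.008604 × (1 + 0.0036×121) = 0.01235 Ω
V = IR = 190 × 0.01235 = 2.35 V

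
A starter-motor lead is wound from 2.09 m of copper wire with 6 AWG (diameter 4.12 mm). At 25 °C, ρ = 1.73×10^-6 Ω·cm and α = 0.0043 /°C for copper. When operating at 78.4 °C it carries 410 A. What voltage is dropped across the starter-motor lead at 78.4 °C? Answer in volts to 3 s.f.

1.37 V

ρ = 1.73×10^-6 Ω·cm = 1.73×10^-8 Ω·m
A = π(4.12/2 mm)² = π(2.0600e-03 m)² = 1.333e-05 m²
R₍25₎ = ρL/A = (1.73×10^-8)(2.09)/(1.333e-05) = 0.002712 Ω
R₍78.4₎ = R₍25₎(1 + αΔT) = 0.002712 × (1 + 0.0043×53.4) = 0.003335 Ω
V = IR = 410 × 0.003335 = 1.37 V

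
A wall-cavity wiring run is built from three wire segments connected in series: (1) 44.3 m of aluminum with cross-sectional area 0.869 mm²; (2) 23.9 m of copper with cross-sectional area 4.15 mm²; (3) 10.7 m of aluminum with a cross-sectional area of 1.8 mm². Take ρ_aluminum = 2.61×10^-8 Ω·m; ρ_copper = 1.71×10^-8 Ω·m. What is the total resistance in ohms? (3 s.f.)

1.58 Ω

Seg 1: A = 0.869 mm² = 8.690e-07 m²
R_1 = (2.61×10^-8)(44.3)/(8.690e-07) = 1.331 Ω
Seg 2: A = 4.15 mm² = 4.150e-06 m²
R_2 = (1.71×10^-8)(23.9)/(4.150e-06) = 0.09848 Ω
Seg 3: A = 1.8 mm² = 1.800e-06 m²
R_3 = (2.61×10^-8)(10.7)/(1.800e-06) = 0.1552 Ω
R_total = R_1 + R_2 + R_3 = 1.58 Ω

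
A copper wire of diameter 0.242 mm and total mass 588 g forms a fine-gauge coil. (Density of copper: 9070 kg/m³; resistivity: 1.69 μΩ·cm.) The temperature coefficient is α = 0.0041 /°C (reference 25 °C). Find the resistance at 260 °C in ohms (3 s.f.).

ρ = 1.69 μΩ·cm = 1.69×10^-8 Ω·m
A = π(d/2)² = π(1.2100e-04 m)² = 4.5996e-08 m²
L = m/(density·A) = 0.588/(9070×4.5996e-08) = 1409 m
R = ρL/A = (1.69×10^-8)(1409)/(4.5996e-08) = 517.9 Ω
R(260 °C) = 517.9 × (1 + 0.0041×235) = 1020 Ω

1020 Ω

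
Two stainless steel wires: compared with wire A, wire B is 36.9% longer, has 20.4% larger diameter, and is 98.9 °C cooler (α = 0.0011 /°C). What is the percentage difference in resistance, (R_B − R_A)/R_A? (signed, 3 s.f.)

R ∝ ρL/d² with ρ ∝ (1+αΔT), so R_B/R_A = (1 + 36.9/100) × (1 + 20.4/100)⁻² × (1 − 0.0011×98.9)
= 1.369 × 0.6898 × 0.8912 = 0.8417
(R_B − R_A)/R_A = 0.8417 − 1 = -15.8%

-15.8%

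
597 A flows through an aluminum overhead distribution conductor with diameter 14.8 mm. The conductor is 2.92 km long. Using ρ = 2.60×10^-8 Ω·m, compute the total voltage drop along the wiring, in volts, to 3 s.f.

263 V

A = π(d/2)² = π(7.4000e-03 m)² = 1.720e-04 m²
R = ρL/A = (2.60×10^-8)(2920)/(1.720e-04) = 0.4413 Ω
V = IR = 597 × 0.4413 = 263 V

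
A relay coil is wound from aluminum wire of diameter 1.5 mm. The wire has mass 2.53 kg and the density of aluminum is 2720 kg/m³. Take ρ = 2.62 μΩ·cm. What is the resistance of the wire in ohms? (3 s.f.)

7.80 Ω

ρ = 2.62 μΩ·cm = 2.62×10^-8 Ω·m
A = π(d/2)² = π(7.5000e-04 m)² = 1.7671e-06 m²
L = m/(density·A) = 2.53/(2720×1.7671e-06) = 526.4 m
R = ρL/A = (2.62×10^-8)(526.4)/(1.7671e-06) = 7.80 Ω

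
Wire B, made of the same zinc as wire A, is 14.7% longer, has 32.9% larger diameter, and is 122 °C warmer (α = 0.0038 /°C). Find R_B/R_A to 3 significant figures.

R ∝ ρL/d² with ρ ∝ (1+αΔT), so R_B/R_A = (1 + 14.7/100) × (1 + 32.9/100)⁻² × (1 + 0.0038×122)
= 1.147 × 0.5662 × 1.464 = 0.950

0.950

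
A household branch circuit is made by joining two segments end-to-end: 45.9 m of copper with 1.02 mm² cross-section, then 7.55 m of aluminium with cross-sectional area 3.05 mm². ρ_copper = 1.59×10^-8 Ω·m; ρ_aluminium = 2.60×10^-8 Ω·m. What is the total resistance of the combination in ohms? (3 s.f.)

Segment 1: A = 1.02 mm² = 1.020e-06 m²
R₁ = ρL/A = (1.59×10^-8)(45.9)/(1.020e-06) = 0.7155 Ω
Segment 2: A = 3.05 mm² = 3.050e-06 m²
R₂ = (2.60×10^-8)(7.55)/(3.050e-06) = 0.06436 Ω
R = R₁ + R₂ = 0.780 Ω

0.780 Ω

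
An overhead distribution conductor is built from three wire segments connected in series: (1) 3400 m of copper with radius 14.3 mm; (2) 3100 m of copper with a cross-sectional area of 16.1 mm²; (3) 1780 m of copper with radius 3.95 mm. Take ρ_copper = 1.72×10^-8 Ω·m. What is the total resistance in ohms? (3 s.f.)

4.03 Ω

Seg 1: A = πr² = π(1.4300e-02 m)² = 6.424e-04 m²
R_1 = (1.72×10^-8)(3400)/(6.424e-04) = 0.09103 Ω
Seg 2: A = 16.1 mm² = 1.610e-05 m²
R_2 = (1.72×10^-8)(3100)/(1.610e-05) = 3.312 Ω
Seg 3: A = πr² = π(3.9500e-03 m)² = 4.902e-05 m²
R_3 = (1.72×10^-8)(1780)/(4.902e-05) = 0.6246 Ω
R_total = R_1 + R_2 + R_3 = 4.03 Ω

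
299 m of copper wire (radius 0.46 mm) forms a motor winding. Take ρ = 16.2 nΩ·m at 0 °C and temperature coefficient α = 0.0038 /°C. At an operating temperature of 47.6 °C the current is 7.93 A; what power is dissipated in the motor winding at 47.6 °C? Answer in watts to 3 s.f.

541 W

ρ = 16.2 nΩ·m = 1.62×10^-8 Ω·m
A = πr² = π(4.6000e-04 m)² = 6.648e-07 m²
R₍0₎ = ρL/A = (1.62×10^-8)(299)/(6.648e-07) = 7.287 Ω
R₍47.6₎ = R₍0₎(1 + αΔT) = 7.287 × (1 + 0.0038×47.6) = 8.605 Ω
P = I²R = (7.93)² × 8.605 = 541 W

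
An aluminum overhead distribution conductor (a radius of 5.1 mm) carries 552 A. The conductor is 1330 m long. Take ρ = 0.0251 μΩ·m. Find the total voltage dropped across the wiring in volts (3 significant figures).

226 V

ρ = 0.0251 μΩ·m = 2.51×10^-8 Ω·m
A = πr² = π(5.1000e-03 m)² = 8.171e-05 m²
R = ρL/A = (2.51×10^-8)(1330)/(8.171e-05) = 0.4085 Ω
V = IR = 552 × 0.4085 = 226 V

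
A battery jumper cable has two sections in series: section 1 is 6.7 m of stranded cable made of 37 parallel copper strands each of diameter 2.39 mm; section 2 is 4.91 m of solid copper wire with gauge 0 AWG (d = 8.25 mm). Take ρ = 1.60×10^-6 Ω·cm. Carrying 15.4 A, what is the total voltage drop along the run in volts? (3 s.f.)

0.0326 V

ρ = 1.60×10^-6 Ω·cm = 1.60×10^-8 Ω·m
Section 1: A_strand = π(1.1950e-03)² = 4.486e-06 m²; R₁ = ρL/(N·A_s) = (1.60×10^-8)(6.7)/(37×4.486e-06) = 6.458×10^-4 Ω
Section 2: A = π(8.25/2 mm)² = π(4.1250e-03 m)² = 5.346e-05 m²
R₂ = (1.60×10^-8)(4.91)/(5.346e-05) = 0.00147 Ω
R = R₁ + R₂ = 0.002115 Ω
V = IR = 15.4 × 0.002115 = 0.0326 V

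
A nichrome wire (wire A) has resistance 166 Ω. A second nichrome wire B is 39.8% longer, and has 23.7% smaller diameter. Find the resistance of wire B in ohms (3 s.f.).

R ∝ L/d², so R_B/R_A = (1 + 39.8/100) × (1 − 23.7/100)⁻²
= 1.398 × 1.718 = 2.401
R_B = 2.401 × 166 = 399 Ω

399 Ω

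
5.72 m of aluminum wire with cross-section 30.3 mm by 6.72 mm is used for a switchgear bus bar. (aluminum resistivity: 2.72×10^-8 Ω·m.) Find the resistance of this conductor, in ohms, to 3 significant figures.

A = 30.3 × 6.72 mm² = 204 mm² = 2.036e-04 m²
R = ρL/A = (2.72×10^-8)(5.72 m)/(2.036e-04 m²) = 7.64×10^-4 Ω

7.64×10^-4 Ω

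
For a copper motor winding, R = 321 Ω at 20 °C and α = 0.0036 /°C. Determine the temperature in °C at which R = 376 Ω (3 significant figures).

R = R₀(1 + α(T − T₀)) ⇒ T = T₀ + (R/R₀ − 1)/α
T = 20 + (376/321 − 1)/0.0036 = 20 + (0.1713)/0.0036 = 67.6 °C

67.6 °C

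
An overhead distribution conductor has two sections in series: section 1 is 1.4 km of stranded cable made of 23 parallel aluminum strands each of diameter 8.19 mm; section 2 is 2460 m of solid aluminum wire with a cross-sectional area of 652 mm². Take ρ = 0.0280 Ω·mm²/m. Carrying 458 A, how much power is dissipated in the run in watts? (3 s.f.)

28900 W

ρ = 0.0280 Ω·mm²/m = 2.80×10^-8 Ω·m
Section 1: A_strand = π(4.0950e-03)² = 5.268e-05 m²; R₁ = ρL/(N·A_s) = (2.80×10^-8)(1400)/(23×5.268e-05) = 0.03235 Ω
Section 2: A = 652 mm² = 6.520e-04 m²
R₂ = (2.80×10^-8)(2460)/(6.520e-04) = 0.1056 Ω
R = R₁ + R₂ = 0.138 Ω
P = I²R = (458)² × 0.138 = 28900 W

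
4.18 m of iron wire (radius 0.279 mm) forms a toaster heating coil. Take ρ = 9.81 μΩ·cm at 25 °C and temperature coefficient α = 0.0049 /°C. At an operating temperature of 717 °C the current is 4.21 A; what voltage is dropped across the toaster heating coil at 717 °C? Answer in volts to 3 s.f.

ρ = 9.81 μΩ·cm = 9.81×10^-8 Ω·m
A = πr² = π(2.7900e-04 m)² = 2.445e-07 m²
R₍25₎ = ρL/A = (9.81×10^-8)(4.18)/(2.445e-07) = 1.677 Ω
R₍717₎ = R₍25₎(1 + αΔT) = 1.677 × (1 + 0.0049×692) = 7.363 Ω
V = IR = 4.21 × 7.363 = 31.0 V

31.0 V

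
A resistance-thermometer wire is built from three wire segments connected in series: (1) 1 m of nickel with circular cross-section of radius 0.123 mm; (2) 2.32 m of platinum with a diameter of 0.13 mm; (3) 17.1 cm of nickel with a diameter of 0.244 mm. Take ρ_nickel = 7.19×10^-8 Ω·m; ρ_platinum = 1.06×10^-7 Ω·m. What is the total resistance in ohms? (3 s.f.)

Seg 1: A = πr² = π(1.2300e-04 m)² = 4.753e-08 m²
R_1 = (7.19×10^-8)(1)/(4.753e-08) = 1.513 Ω
Seg 2: A = π(d/2)² = π(6.5000e-05 m)² = 1.327e-08 m²
R_2 = (1.06×10^-7)(2.32)/(1.327e-08) = 18.53 Ω
Seg 3: A = π(d/2)² = π(1.2200e-04 m)² = 4.676e-08 m²
R_3 = (7.19×10^-8)(0.171)/(4.676e-08) = 0.2629 Ω
R_total = R_1 + R_2 + R_3 = 20.3 Ω

20.3 Ω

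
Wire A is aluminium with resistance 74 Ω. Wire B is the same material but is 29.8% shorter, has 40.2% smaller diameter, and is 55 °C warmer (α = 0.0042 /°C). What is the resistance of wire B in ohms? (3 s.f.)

R ∝ ρL/d² with ρ ∝ (1+αΔT), so R_B/R_A = (1 − 29.8/100) × (1 − 40.2/100)⁻² × (1 + 0.0042×55)
= 0.702 × 2.796 × 1.231 = 2.417
R_B = 2.417 × 74 = 179 Ω

179 Ω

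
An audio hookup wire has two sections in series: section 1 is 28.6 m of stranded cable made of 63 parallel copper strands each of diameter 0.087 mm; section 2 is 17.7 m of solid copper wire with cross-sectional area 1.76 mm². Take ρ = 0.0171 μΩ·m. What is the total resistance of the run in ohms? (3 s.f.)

ρ = 0.0171 μΩ·m = 1.71×10^-8 Ω·m
Section 1: A_strand = π(4.3500e-05)² = 5.945e-09 m²; R₁ = ρL/(N·A_s) = (1.71×10^-8)(28.6)/(63×5.945e-09) = 1.306 Ω
Section 2: A = 1.76 mm² = 1.760e-06 m²
R₂ = (1.71×10^-8)(17.7)/(1.760e-06) = 0.172 Ω
R = R₁ + R₂ = 1.48 Ω

1.48 Ω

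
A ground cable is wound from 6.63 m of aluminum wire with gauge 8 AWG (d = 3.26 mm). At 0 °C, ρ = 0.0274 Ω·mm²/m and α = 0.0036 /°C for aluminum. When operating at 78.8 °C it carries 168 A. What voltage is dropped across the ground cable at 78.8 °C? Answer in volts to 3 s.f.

ρ = 0.0274 Ω·mm²/m = 2.74×10^-8 Ω·m
A = π(3.26/2 mm)² = π(1.6300e-03 m)² = 8.347e-06 m²
R₍0₎ = ρL/A = (2.74×10^-8)(6.63)/(8.347e-06) = 0.02176 Ω
R₍78.8₎ = R₍0₎(1 + αΔT) = 0.02176 × (1 + 0.0036×78.8) = 0.02794 Ω
V = IR = 168 × 0.02794 = 4.69 V

4.69 V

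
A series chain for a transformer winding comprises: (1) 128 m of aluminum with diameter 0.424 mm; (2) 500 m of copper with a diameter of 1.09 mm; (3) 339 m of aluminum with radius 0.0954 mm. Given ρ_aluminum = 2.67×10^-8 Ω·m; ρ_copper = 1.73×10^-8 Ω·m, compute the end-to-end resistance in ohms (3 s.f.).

Seg 1: A = π(d/2)² = π(2.1200e-04 m)² = 1.412e-07 m²
R_1 = (2.67×10^-8)(128)/(1.412e-07) = 24.2 Ω
Seg 2: A = π(d/2)² = π(5.4500e-04 m)² = 9.331e-07 m²
R_2 = (1.73×10^-8)(500)/(9.331e-07) = 9.27 Ω
Seg 3: A = πr² = π(9.5400e-05 m)² = 2.859e-08 m²
R_3 = (2.67×10^-8)(339)/(2.859e-08) = 316.6 Ω
R_total = R_1 + R_2 + R_3 = 350 Ω

350 Ω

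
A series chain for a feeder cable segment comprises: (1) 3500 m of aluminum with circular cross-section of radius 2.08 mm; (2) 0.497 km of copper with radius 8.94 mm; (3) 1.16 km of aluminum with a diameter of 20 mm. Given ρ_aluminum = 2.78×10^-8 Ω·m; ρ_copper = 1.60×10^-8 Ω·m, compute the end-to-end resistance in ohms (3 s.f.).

7.29 Ω

Seg 1: A = πr² = π(2.0800e-03 m)² = 1.359e-05 m²
R_1 = (2.78×10^-8)(3500)/(1.359e-05) = 7.159 Ω
Seg 2: A = πr² = π(8.9400e-03 m)² = 2.511e-04 m²
R_2 = (1.60×10^-8)(497)/(2.511e-04) = 0.03167 Ω
Seg 3: A = π(d/2)² = π(1.0000e-02 m)² = 3.142e-04 m²
R_3 = (2.78×10^-8)(1160)/(3.142e-04) = 0.1026 Ω
R_total = R_1 + R_2 + R_3 = 7.29 Ω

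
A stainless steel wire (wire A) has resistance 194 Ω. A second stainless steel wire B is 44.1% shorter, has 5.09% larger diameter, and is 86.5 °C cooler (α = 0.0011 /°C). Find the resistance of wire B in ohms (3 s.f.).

R ∝ ρL/d² with ρ ∝ (1+αΔT), so R_B/R_A = (1 − 44.1/100) × (1 + 5.09/100)⁻² × (1 − 0.0011×86.5)
= 0.559 × 0.9055 × 0.9049 = 0.458
R_B = 0.458 × 194 = 88.9 Ω

88.9 Ω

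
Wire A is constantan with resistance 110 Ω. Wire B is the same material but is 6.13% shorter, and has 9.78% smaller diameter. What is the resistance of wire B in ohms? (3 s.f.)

127 Ω

R ∝ L/d², so R_B/R_A = (1 − 6.13/100) × (1 − 9.78/100)⁻²
= 0.9387 × 1.229 = 1.153
R_B = 1.153 × 110 = 127 Ω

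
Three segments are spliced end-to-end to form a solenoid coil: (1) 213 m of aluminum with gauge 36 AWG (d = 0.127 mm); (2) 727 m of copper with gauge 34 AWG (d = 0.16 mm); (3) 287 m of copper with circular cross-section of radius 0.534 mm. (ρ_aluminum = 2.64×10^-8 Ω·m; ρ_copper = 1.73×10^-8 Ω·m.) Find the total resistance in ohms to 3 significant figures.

1070 Ω

Seg 1: A = π(0.127/2 mm)² = π(6.3500e-05 m)² = 1.267e-08 m²
R_1 = (2.64×10^-8)(213)/(1.267e-08) = 443.9 Ω
Seg 2: A = π(0.16/2 mm)² = π(8.0000e-05 m)² = 2.011e-08 m²
R_2 = (1.73×10^-8)(727)/(2.011e-08) = 625.5 Ω
Seg 3: A = πr² = π(5.3400e-04 m)² = 8.958e-07 m²
R_3 = (1.73×10^-8)(287)/(8.958e-07) = 5.542 Ω
R_total = R_1 + R_2 + R_3 = 1070 Ω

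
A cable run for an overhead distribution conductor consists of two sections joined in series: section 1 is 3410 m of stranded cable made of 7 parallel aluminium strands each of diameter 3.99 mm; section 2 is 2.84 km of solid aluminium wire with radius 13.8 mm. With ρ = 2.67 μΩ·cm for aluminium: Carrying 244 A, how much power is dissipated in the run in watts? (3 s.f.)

69500 W

ρ = 2.67 μΩ·cm = 2.67×10^-8 Ω·m
Section 1: A_strand = π(1.9950e-03)² = 1.250e-05 m²; R₁ = ρL/(N·A_s) = (2.67×10^-8)(3410)/(7×1.250e-05) = 1.04 Ω
Section 2: A = πr² = π(1.3800e-02 m)² = 5.983e-04 m²
R₂ = (2.67×10^-8)(2840)/(5.983e-04) = 0.1267 Ω
R = R₁ + R₂ = 1.167 Ω
P = I²R = (244)² × 1.167 = 69500 W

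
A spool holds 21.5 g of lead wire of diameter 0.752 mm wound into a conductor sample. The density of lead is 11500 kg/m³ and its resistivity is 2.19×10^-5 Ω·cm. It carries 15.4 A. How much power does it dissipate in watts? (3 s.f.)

492 W

ρ = 2.19×10^-5 Ω·cm = 2.19×10^-7 Ω·m
A = π(d/2)² = π(3.7600e-04 m)² = 4.4415e-07 m²
L = m/(density·A) = 0.0215/(11500×4.4415e-07) = 4.209 m
R = ρL/A = (2.19×10^-7)(4.209)/(4.4415e-07) = 2.076 Ω
P = I²R = (15.4)² × 2.076 = 492 W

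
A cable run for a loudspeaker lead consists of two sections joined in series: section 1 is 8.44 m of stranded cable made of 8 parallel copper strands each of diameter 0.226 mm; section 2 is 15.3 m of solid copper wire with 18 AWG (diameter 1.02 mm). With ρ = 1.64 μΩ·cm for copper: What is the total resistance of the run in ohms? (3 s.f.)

ρ = 1.64 μΩ·cm = 1.64×10^-8 Ω·m
Section 1: A_strand = π(1.1300e-04)² = 4.011e-08 m²; R₁ = ρL/(N·A_s) = (1.64×10^-8)(8.44)/(8×4.011e-08) = 0.4313 Ω
Section 2: A = π(1.02/2 mm)² = π(5.1000e-04 m)² = 8.171e-07 m²
R₂ = (1.64×10^-8)(15.3)/(8.171e-07) = 0.3071 Ω
R = R₁ + R₂ = 0.738 Ω

0.738 Ω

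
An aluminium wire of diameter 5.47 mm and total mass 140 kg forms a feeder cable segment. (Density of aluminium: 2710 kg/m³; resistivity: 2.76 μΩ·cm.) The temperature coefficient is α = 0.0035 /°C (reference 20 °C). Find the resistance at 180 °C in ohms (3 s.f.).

ρ = 2.76 μΩ·cm = 2.76×10^-8 Ω·m
A = π(d/2)² = π(2.7350e-03 m)² = 2.3500e-05 m²
L = m/(density·A) = 140/(2710×2.3500e-05) = 2198 m
R = ρL/A = (2.76×10^-8)(2198)/(2.3500e-05) = 2.582 Ω
R(180 °C) = 2.582 × (1 + 0.0035×160) = 4.03 Ω

4.03 Ω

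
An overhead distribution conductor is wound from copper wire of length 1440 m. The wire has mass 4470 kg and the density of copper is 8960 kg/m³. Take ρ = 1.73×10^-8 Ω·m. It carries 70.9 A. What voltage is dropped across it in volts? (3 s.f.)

A = m/(density·L) = 4470/(8960×1440) = 3.4645e-04 m²
R = ρL/A = (1.73×10^-8)(1440)/(3.4645e-04) = 0.07191 Ω
V = IR = 70.9 × 0.07191 = 5.10 V

5.10 V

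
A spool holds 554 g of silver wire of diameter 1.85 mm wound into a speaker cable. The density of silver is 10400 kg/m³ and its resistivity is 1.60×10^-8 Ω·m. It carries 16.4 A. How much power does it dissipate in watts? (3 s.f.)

A = π(d/2)² = π(9.2500e-04 m)² = 2.6880e-06 m²
L = m/(density·A) = 0.554/(10400×2.6880e-06) = 19.82 m
R = ρL/A = (1.60×10^-8)(19.82)/(2.6880e-06) = 0.118 Ω
P = I²R = (16.4)² × 0.118 = 31.7 W

31.7 W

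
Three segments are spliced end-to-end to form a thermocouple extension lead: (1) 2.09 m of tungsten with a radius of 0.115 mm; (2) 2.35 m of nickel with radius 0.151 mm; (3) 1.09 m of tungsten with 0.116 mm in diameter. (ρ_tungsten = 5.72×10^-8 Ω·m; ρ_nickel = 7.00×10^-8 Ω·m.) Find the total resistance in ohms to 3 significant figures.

Seg 1: A = πr² = π(1.1500e-04 m)² = 4.155e-08 m²
R_1 = (5.72×10^-8)(2.09)/(4.155e-08) = 2.877 Ω
Seg 2: A = πr² = π(1.5100e-04 m)² = 7.163e-08 m²
R_2 = (7.00×10^-8)(2.35)/(7.163e-08) = 2.296 Ω
Seg 3: A = π(d/2)² = π(5.8000e-05 m)² = 1.057e-08 m²
R_3 = (5.72×10^-8)(1.09)/(1.057e-08) = 5.9 Ω
R_total = R_1 + R_2 + R_3 = 11.1 Ω

11.1 Ω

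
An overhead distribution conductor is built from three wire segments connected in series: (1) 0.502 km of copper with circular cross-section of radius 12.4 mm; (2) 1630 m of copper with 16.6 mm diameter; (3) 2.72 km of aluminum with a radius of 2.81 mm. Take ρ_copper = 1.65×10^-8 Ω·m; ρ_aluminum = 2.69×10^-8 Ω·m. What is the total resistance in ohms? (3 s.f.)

Seg 1: A = πr² = π(1.2400e-02 m)² = 4.831e-04 m²
R_1 = (1.65×10^-8)(502)/(4.831e-04) = 0.01715 Ω
Seg 2: A = π(d/2)² = π(8.3000e-03 m)² = 2.164e-04 m²
R_2 = (1.65×10^-8)(1630)/(2.164e-04) = 0.1243 Ω
Seg 3: A = πr² = π(2.8100e-03 m)² = 2.481e-05 m²
R_3 = (2.69×10^-8)(2720)/(2.481e-05) = 2.95 Ω
R_total = R_1 + R_2 + R_3 = 3.09 Ω

3.09 Ω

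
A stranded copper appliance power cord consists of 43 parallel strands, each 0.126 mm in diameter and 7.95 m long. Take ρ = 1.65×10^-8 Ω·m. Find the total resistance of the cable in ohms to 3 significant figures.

A_strand = π(6.3000e-05 m)² = 1.247e-08 m²
R_strand = ρL/A = (1.65×10^-8)(7.95)/(1.247e-08) = 10.52 Ω
R_total = R_strand/N = 10.52/43 = 0.245 Ω

0.245 Ω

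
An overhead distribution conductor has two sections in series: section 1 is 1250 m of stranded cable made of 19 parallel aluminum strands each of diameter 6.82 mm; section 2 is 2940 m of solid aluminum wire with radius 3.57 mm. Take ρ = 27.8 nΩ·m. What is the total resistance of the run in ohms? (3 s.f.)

ρ = 27.8 nΩ·m = 2.78×10^-8 Ω·m
Section 1: A_strand = π(3.4100e-03)² = 3.653e-05 m²; R₁ = ρL/(N·A_s) = (2.78×10^-8)(1250)/(19×3.653e-05) = 0.05007 Ω
Section 2: A = πr² = π(3.5700e-03 m)² = 4.004e-05 m²
R₂ = (2.78×10^-8)(2940)/(4.004e-05) = 2.041 Ω
R = R₁ + R₂ = 2.09 Ω

2.09 Ω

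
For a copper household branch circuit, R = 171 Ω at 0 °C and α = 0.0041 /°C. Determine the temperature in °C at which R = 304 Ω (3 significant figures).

R = R₀(1 + α(T − T₀)) ⇒ T = T₀ + (R/R₀ − 1)/α
T = 0 + (304/171 − 1)/0.0041 = 0 + (0.7778)/0.0041 = 190 °C

190 °C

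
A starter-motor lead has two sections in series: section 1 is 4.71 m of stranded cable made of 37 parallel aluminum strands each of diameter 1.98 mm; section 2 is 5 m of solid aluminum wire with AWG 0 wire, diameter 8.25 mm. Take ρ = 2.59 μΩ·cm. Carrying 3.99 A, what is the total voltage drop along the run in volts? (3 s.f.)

ρ = 2.59 μΩ·cm = 2.59×10^-8 Ω·m
Section 1: A_strand = π(9.9000e-04)² = 3.079e-06 m²; R₁ = ρL/(N·A_s) = (2.59×10^-8)(4.71)/(37×3.079e-06) = 0.001071 Ω
Section 2: A = π(8.25/2 mm)² = π(4.1250e-03 m)² = 5.346e-05 m²
R₂ = (2.59×10^-8)(5)/(5.346e-05) = 0.002423 Ω
R = R₁ + R₂ = 0.003493 Ω
V = IR = 3.99 × 0.003493 = 0.0139 V

0.0139 V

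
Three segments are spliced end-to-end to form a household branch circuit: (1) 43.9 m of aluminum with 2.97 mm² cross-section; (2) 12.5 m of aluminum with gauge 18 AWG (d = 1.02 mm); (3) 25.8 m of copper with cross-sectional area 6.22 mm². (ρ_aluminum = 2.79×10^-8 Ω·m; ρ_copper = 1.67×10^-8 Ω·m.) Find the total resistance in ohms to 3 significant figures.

Seg 1: A = 2.97 mm² = 2.970e-06 m²
R_1 = (2.79×10^-8)(43.9)/(2.970e-06) = 0.4124 Ω
Seg 2: A = π(1.02/2 mm)² = π(5.1000e-04 m)² = 8.171e-07 m²
R_2 = (2.79×10^-8)(12.5)/(8.171e-07) = 0.4268 Ω
Seg 3: A = 6.22 mm² = 6.220e-06 m²
R_3 = (1.67×10^-8)(25.8)/(6.220e-06) = 0.06927 Ω
R_total = R_1 + R_2 + R_3 = 0.908 Ω

0.908 Ω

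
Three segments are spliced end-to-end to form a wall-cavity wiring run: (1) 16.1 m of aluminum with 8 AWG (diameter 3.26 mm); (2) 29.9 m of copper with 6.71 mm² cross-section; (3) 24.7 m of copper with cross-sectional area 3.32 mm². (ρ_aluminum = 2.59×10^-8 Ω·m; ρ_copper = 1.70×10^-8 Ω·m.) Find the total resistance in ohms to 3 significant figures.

Seg 1: A = π(3.26/2 mm)² = π(1.6300e-03 m)² = 8.347e-06 m²
R_1 = (2.59×10^-8)(16.1)/(8.347e-06) = 0.04996 Ω
Seg 2: A = 6.71 mm² = 6.710e-06 m²
R_2 = (1.70×10^-8)(29.9)/(6.710e-06) = 0.07575 Ω
Seg 3: A = 3.32 mm² = 3.320e-06 m²
R_3 = (1.70×10^-8)(24.7)/(3.320e-06) = 0.1265 Ω
R_total = R_1 + R_2 + R_3 = 0.252 Ω

0.252 Ω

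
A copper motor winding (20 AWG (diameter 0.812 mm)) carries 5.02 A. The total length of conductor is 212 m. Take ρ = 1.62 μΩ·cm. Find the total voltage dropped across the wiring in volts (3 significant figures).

33.3 V

ρ = 1.62 μΩ·cm = 1.62×10^-8 Ω·m
A = π(0.812/2 mm)² = π(4.0600e-04 m)² = 5.178e-07 m²
R = ρL/A = (1.62×10^-8)(212)/(5.178e-07) = 6.632 Ω
V = IR = 5.02 × 6.632 = 33.3 V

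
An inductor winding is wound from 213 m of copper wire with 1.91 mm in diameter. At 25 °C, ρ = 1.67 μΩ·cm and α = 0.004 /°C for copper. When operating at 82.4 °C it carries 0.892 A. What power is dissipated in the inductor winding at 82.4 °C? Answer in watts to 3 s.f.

ρ = 1.67 μΩ·cm = 1.67×10^-8 Ω·m
A = π(d/2)² = π(9.5500e-04 m)² = 2.865e-06 m²
R₍25₎ = ρL/A = (1.67×10^-8)(213)/(2.865e-06) = 1.241 Ω
R₍82.4₎ = R₍25₎(1 + αΔT) = 1.241 × (1 + 0.004×57.4) = 1.527 Ω
P = I²R = (0.892)² × 1.527 = 1.21 W

1.21 W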